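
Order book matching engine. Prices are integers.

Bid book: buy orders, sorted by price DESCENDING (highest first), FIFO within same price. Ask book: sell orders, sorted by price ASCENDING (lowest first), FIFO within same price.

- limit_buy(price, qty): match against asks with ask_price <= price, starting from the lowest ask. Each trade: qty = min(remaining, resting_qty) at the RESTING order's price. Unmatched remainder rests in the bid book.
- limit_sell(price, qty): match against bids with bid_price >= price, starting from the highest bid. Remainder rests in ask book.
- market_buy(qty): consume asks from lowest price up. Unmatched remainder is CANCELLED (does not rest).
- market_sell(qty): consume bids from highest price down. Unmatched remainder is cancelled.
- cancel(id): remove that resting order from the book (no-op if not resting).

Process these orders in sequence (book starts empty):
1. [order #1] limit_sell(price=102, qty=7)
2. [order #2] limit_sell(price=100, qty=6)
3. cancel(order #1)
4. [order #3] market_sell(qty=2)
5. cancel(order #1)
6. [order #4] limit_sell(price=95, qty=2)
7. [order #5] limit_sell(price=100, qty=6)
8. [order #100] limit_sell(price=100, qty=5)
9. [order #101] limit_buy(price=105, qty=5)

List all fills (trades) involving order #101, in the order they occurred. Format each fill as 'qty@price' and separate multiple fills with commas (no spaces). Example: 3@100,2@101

After op 1 [order #1] limit_sell(price=102, qty=7): fills=none; bids=[-] asks=[#1:7@102]
After op 2 [order #2] limit_sell(price=100, qty=6): fills=none; bids=[-] asks=[#2:6@100 #1:7@102]
After op 3 cancel(order #1): fills=none; bids=[-] asks=[#2:6@100]
After op 4 [order #3] market_sell(qty=2): fills=none; bids=[-] asks=[#2:6@100]
After op 5 cancel(order #1): fills=none; bids=[-] asks=[#2:6@100]
After op 6 [order #4] limit_sell(price=95, qty=2): fills=none; bids=[-] asks=[#4:2@95 #2:6@100]
After op 7 [order #5] limit_sell(price=100, qty=6): fills=none; bids=[-] asks=[#4:2@95 #2:6@100 #5:6@100]
After op 8 [order #100] limit_sell(price=100, qty=5): fills=none; bids=[-] asks=[#4:2@95 #2:6@100 #5:6@100 #100:5@100]
After op 9 [order #101] limit_buy(price=105, qty=5): fills=#101x#4:2@95 #101x#2:3@100; bids=[-] asks=[#2:3@100 #5:6@100 #100:5@100]

Answer: 2@95,3@100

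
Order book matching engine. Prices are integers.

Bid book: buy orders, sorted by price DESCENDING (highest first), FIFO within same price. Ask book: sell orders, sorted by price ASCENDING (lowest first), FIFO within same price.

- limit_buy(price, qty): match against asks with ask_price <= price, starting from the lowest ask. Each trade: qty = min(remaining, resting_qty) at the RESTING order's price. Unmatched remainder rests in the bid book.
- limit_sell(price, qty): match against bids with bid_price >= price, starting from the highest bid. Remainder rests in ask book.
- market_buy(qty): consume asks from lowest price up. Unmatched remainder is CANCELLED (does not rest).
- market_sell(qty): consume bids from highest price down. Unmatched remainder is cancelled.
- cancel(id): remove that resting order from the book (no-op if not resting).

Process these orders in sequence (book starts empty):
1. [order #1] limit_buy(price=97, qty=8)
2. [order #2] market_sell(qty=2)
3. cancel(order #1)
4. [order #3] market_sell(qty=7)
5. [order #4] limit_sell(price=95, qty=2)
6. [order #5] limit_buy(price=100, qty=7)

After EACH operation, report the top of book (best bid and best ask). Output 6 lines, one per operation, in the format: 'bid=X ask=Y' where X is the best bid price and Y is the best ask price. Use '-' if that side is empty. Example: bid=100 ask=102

After op 1 [order #1] limit_buy(price=97, qty=8): fills=none; bids=[#1:8@97] asks=[-]
After op 2 [order #2] market_sell(qty=2): fills=#1x#2:2@97; bids=[#1:6@97] asks=[-]
After op 3 cancel(order #1): fills=none; bids=[-] asks=[-]
After op 4 [order #3] market_sell(qty=7): fills=none; bids=[-] asks=[-]
After op 5 [order #4] limit_sell(price=95, qty=2): fills=none; bids=[-] asks=[#4:2@95]
After op 6 [order #5] limit_buy(price=100, qty=7): fills=#5x#4:2@95; bids=[#5:5@100] asks=[-]

Answer: bid=97 ask=-
bid=97 ask=-
bid=- ask=-
bid=- ask=-
bid=- ask=95
bid=100 ask=-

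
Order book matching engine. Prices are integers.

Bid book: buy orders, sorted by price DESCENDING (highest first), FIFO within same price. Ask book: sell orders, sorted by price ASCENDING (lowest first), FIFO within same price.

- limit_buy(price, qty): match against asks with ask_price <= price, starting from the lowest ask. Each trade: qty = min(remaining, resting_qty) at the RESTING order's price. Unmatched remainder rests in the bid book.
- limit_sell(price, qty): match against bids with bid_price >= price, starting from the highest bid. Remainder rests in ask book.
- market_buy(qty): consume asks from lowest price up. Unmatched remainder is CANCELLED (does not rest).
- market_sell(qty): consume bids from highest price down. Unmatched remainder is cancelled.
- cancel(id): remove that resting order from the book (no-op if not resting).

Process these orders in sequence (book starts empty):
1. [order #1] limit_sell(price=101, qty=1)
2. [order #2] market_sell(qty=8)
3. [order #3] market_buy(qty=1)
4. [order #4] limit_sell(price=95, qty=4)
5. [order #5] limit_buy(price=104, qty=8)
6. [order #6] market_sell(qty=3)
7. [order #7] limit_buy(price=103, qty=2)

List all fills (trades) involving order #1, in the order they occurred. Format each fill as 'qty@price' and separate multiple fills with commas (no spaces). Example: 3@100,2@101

Answer: 1@101

Derivation:
After op 1 [order #1] limit_sell(price=101, qty=1): fills=none; bids=[-] asks=[#1:1@101]
After op 2 [order #2] market_sell(qty=8): fills=none; bids=[-] asks=[#1:1@101]
After op 3 [order #3] market_buy(qty=1): fills=#3x#1:1@101; bids=[-] asks=[-]
After op 4 [order #4] limit_sell(price=95, qty=4): fills=none; bids=[-] asks=[#4:4@95]
After op 5 [order #5] limit_buy(price=104, qty=8): fills=#5x#4:4@95; bids=[#5:4@104] asks=[-]
After op 6 [order #6] market_sell(qty=3): fills=#5x#6:3@104; bids=[#5:1@104] asks=[-]
After op 7 [order #7] limit_buy(price=103, qty=2): fills=none; bids=[#5:1@104 #7:2@103] asks=[-]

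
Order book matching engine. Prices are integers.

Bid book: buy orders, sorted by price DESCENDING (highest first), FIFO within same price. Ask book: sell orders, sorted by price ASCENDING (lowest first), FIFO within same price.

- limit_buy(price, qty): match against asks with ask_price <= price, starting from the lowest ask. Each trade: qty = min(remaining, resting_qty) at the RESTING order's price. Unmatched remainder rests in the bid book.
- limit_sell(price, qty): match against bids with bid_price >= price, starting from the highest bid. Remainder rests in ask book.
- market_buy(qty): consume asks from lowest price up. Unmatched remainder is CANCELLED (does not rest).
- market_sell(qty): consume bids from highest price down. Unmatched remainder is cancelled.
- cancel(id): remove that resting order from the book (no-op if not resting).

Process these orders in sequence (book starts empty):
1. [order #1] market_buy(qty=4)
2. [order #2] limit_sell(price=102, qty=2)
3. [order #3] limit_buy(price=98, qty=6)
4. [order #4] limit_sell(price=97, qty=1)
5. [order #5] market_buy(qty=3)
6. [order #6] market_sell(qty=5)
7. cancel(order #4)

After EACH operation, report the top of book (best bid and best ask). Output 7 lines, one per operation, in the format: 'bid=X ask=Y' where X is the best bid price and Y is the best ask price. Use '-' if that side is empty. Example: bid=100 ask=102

After op 1 [order #1] market_buy(qty=4): fills=none; bids=[-] asks=[-]
After op 2 [order #2] limit_sell(price=102, qty=2): fills=none; bids=[-] asks=[#2:2@102]
After op 3 [order #3] limit_buy(price=98, qty=6): fills=none; bids=[#3:6@98] asks=[#2:2@102]
After op 4 [order #4] limit_sell(price=97, qty=1): fills=#3x#4:1@98; bids=[#3:5@98] asks=[#2:2@102]
After op 5 [order #5] market_buy(qty=3): fills=#5x#2:2@102; bids=[#3:5@98] asks=[-]
After op 6 [order #6] market_sell(qty=5): fills=#3x#6:5@98; bids=[-] asks=[-]
After op 7 cancel(order #4): fills=none; bids=[-] asks=[-]

Answer: bid=- ask=-
bid=- ask=102
bid=98 ask=102
bid=98 ask=102
bid=98 ask=-
bid=- ask=-
bid=- ask=-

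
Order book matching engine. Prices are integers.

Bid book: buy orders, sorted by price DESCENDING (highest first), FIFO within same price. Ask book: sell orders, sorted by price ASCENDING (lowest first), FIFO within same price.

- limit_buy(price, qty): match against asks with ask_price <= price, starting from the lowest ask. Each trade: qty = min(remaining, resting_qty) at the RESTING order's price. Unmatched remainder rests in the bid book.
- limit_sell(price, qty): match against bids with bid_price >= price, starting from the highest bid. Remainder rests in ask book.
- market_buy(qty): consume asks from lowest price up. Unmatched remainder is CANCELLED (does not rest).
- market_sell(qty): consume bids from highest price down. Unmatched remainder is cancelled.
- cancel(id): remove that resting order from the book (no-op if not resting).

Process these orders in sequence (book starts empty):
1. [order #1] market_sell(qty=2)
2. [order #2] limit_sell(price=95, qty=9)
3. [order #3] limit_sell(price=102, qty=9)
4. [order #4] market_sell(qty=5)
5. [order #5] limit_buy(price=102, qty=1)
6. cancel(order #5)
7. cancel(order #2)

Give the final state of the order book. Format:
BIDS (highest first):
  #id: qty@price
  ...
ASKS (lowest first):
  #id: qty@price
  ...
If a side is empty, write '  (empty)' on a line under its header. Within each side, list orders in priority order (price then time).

After op 1 [order #1] market_sell(qty=2): fills=none; bids=[-] asks=[-]
After op 2 [order #2] limit_sell(price=95, qty=9): fills=none; bids=[-] asks=[#2:9@95]
After op 3 [order #3] limit_sell(price=102, qty=9): fills=none; bids=[-] asks=[#2:9@95 #3:9@102]
After op 4 [order #4] market_sell(qty=5): fills=none; bids=[-] asks=[#2:9@95 #3:9@102]
After op 5 [order #5] limit_buy(price=102, qty=1): fills=#5x#2:1@95; bids=[-] asks=[#2:8@95 #3:9@102]
After op 6 cancel(order #5): fills=none; bids=[-] asks=[#2:8@95 #3:9@102]
After op 7 cancel(order #2): fills=none; bids=[-] asks=[#3:9@102]

Answer: BIDS (highest first):
  (empty)
ASKS (lowest first):
  #3: 9@102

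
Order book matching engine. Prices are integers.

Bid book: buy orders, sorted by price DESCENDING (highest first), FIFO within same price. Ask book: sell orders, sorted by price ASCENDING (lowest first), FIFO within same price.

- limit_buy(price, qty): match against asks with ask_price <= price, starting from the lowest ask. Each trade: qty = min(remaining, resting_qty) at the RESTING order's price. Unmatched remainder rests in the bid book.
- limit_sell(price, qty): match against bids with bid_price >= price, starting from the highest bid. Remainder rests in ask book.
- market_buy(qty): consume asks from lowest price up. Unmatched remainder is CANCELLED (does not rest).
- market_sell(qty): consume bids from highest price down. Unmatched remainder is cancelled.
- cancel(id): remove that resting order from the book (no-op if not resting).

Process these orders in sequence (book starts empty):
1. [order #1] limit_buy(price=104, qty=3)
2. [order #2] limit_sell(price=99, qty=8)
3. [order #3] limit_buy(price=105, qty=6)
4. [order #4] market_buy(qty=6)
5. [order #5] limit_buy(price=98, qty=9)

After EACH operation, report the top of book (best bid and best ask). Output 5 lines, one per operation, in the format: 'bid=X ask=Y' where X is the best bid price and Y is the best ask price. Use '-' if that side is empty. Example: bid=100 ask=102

After op 1 [order #1] limit_buy(price=104, qty=3): fills=none; bids=[#1:3@104] asks=[-]
After op 2 [order #2] limit_sell(price=99, qty=8): fills=#1x#2:3@104; bids=[-] asks=[#2:5@99]
After op 3 [order #3] limit_buy(price=105, qty=6): fills=#3x#2:5@99; bids=[#3:1@105] asks=[-]
After op 4 [order #4] market_buy(qty=6): fills=none; bids=[#3:1@105] asks=[-]
After op 5 [order #5] limit_buy(price=98, qty=9): fills=none; bids=[#3:1@105 #5:9@98] asks=[-]

Answer: bid=104 ask=-
bid=- ask=99
bid=105 ask=-
bid=105 ask=-
bid=105 ask=-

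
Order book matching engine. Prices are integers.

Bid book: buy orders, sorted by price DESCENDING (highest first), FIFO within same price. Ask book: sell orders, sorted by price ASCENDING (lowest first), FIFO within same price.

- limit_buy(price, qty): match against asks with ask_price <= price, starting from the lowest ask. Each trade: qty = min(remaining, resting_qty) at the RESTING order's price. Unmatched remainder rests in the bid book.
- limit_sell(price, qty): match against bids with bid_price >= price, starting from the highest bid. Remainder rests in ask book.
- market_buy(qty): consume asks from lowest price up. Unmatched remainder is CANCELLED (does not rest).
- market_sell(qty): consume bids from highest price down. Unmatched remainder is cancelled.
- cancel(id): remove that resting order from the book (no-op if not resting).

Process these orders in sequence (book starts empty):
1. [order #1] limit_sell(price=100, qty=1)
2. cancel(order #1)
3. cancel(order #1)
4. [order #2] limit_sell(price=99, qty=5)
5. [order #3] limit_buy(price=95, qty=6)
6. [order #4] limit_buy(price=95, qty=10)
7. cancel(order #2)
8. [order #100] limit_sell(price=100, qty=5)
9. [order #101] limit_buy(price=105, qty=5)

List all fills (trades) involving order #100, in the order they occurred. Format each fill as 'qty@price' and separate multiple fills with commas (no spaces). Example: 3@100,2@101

Answer: 5@100

Derivation:
After op 1 [order #1] limit_sell(price=100, qty=1): fills=none; bids=[-] asks=[#1:1@100]
After op 2 cancel(order #1): fills=none; bids=[-] asks=[-]
After op 3 cancel(order #1): fills=none; bids=[-] asks=[-]
After op 4 [order #2] limit_sell(price=99, qty=5): fills=none; bids=[-] asks=[#2:5@99]
After op 5 [order #3] limit_buy(price=95, qty=6): fills=none; bids=[#3:6@95] asks=[#2:5@99]
After op 6 [order #4] limit_buy(price=95, qty=10): fills=none; bids=[#3:6@95 #4:10@95] asks=[#2:5@99]
After op 7 cancel(order #2): fills=none; bids=[#3:6@95 #4:10@95] asks=[-]
After op 8 [order #100] limit_sell(price=100, qty=5): fills=none; bids=[#3:6@95 #4:10@95] asks=[#100:5@100]
After op 9 [order #101] limit_buy(price=105, qty=5): fills=#101x#100:5@100; bids=[#3:6@95 #4:10@95] asks=[-]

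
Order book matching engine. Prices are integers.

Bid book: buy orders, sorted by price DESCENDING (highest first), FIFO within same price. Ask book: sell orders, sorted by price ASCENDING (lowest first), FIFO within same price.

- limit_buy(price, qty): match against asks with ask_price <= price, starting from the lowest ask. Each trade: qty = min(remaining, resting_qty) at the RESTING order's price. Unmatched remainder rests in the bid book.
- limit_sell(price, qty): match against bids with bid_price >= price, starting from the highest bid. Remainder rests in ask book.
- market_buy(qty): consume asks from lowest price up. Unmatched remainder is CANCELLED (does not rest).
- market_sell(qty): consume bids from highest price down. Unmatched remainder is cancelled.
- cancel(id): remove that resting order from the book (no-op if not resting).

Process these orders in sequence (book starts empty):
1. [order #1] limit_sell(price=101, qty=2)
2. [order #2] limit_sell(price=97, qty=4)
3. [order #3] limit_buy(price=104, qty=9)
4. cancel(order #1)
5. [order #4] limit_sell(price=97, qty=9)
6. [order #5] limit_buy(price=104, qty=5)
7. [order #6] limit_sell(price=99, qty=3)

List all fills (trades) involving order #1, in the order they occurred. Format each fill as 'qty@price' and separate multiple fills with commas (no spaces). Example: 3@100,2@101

After op 1 [order #1] limit_sell(price=101, qty=2): fills=none; bids=[-] asks=[#1:2@101]
After op 2 [order #2] limit_sell(price=97, qty=4): fills=none; bids=[-] asks=[#2:4@97 #1:2@101]
After op 3 [order #3] limit_buy(price=104, qty=9): fills=#3x#2:4@97 #3x#1:2@101; bids=[#3:3@104] asks=[-]
After op 4 cancel(order #1): fills=none; bids=[#3:3@104] asks=[-]
After op 5 [order #4] limit_sell(price=97, qty=9): fills=#3x#4:3@104; bids=[-] asks=[#4:6@97]
After op 6 [order #5] limit_buy(price=104, qty=5): fills=#5x#4:5@97; bids=[-] asks=[#4:1@97]
After op 7 [order #6] limit_sell(price=99, qty=3): fills=none; bids=[-] asks=[#4:1@97 #6:3@99]

Answer: 2@101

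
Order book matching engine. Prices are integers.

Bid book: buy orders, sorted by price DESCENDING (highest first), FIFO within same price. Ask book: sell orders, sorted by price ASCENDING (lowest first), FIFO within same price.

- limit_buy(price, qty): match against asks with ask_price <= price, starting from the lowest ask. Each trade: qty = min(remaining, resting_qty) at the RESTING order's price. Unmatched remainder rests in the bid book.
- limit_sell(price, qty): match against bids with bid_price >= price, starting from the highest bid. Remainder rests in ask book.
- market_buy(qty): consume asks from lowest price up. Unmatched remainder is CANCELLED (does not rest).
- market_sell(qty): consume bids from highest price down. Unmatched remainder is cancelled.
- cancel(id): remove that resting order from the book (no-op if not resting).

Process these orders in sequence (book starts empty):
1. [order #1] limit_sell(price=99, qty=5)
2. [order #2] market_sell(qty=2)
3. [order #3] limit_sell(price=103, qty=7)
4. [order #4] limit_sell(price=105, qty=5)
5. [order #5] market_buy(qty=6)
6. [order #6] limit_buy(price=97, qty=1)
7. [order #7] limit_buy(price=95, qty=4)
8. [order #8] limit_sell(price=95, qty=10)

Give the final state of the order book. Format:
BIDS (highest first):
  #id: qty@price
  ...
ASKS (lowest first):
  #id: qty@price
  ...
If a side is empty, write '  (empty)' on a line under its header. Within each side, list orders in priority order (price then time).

Answer: BIDS (highest first):
  (empty)
ASKS (lowest first):
  #8: 5@95
  #3: 6@103
  #4: 5@105

Derivation:
After op 1 [order #1] limit_sell(price=99, qty=5): fills=none; bids=[-] asks=[#1:5@99]
After op 2 [order #2] market_sell(qty=2): fills=none; bids=[-] asks=[#1:5@99]
After op 3 [order #3] limit_sell(price=103, qty=7): fills=none; bids=[-] asks=[#1:5@99 #3:7@103]
After op 4 [order #4] limit_sell(price=105, qty=5): fills=none; bids=[-] asks=[#1:5@99 #3:7@103 #4:5@105]
After op 5 [order #5] market_buy(qty=6): fills=#5x#1:5@99 #5x#3:1@103; bids=[-] asks=[#3:6@103 #4:5@105]
After op 6 [order #6] limit_buy(price=97, qty=1): fills=none; bids=[#6:1@97] asks=[#3:6@103 #4:5@105]
After op 7 [order #7] limit_buy(price=95, qty=4): fills=none; bids=[#6:1@97 #7:4@95] asks=[#3:6@103 #4:5@105]
After op 8 [order #8] limit_sell(price=95, qty=10): fills=#6x#8:1@97 #7x#8:4@95; bids=[-] asks=[#8:5@95 #3:6@103 #4:5@105]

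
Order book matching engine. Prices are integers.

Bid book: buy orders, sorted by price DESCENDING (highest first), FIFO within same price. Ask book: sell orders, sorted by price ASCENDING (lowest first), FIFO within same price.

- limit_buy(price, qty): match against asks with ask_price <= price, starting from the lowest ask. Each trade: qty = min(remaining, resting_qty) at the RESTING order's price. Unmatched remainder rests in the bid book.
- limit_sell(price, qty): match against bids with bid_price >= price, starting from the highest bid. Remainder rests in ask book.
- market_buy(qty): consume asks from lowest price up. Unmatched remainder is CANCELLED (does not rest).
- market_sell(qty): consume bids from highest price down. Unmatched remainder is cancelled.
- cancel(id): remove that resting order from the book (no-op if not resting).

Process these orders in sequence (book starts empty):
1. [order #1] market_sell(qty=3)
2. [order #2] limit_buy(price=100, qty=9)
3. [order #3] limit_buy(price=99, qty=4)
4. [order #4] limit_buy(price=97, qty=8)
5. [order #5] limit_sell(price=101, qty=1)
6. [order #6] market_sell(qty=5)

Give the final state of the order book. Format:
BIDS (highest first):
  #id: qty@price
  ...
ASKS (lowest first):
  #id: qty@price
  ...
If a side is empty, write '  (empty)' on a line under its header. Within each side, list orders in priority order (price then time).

After op 1 [order #1] market_sell(qty=3): fills=none; bids=[-] asks=[-]
After op 2 [order #2] limit_buy(price=100, qty=9): fills=none; bids=[#2:9@100] asks=[-]
After op 3 [order #3] limit_buy(price=99, qty=4): fills=none; bids=[#2:9@100 #3:4@99] asks=[-]
After op 4 [order #4] limit_buy(price=97, qty=8): fills=none; bids=[#2:9@100 #3:4@99 #4:8@97] asks=[-]
After op 5 [order #5] limit_sell(price=101, qty=1): fills=none; bids=[#2:9@100 #3:4@99 #4:8@97] asks=[#5:1@101]
After op 6 [order #6] market_sell(qty=5): fills=#2x#6:5@100; bids=[#2:4@100 #3:4@99 #4:8@97] asks=[#5:1@101]

Answer: BIDS (highest first):
  #2: 4@100
  #3: 4@99
  #4: 8@97
ASKS (lowest first):
  #5: 1@101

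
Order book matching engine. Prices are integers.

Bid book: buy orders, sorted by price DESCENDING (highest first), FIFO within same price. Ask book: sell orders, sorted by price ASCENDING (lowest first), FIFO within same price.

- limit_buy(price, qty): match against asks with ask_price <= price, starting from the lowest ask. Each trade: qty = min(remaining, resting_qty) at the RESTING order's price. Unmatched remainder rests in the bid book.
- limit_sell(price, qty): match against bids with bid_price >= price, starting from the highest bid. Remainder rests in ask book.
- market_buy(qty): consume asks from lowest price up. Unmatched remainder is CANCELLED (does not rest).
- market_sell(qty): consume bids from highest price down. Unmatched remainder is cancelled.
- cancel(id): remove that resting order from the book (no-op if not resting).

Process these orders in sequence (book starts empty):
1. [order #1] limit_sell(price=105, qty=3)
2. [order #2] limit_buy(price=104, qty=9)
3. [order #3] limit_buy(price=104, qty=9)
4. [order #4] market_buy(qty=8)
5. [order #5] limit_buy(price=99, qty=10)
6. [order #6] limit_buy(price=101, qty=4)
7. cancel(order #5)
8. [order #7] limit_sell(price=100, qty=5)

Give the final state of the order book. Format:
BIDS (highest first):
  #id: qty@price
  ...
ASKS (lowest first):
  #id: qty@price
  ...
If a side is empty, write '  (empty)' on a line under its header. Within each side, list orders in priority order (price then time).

Answer: BIDS (highest first):
  #2: 4@104
  #3: 9@104
  #6: 4@101
ASKS (lowest first):
  (empty)

Derivation:
After op 1 [order #1] limit_sell(price=105, qty=3): fills=none; bids=[-] asks=[#1:3@105]
After op 2 [order #2] limit_buy(price=104, qty=9): fills=none; bids=[#2:9@104] asks=[#1:3@105]
After op 3 [order #3] limit_buy(price=104, qty=9): fills=none; bids=[#2:9@104 #3:9@104] asks=[#1:3@105]
After op 4 [order #4] market_buy(qty=8): fills=#4x#1:3@105; bids=[#2:9@104 #3:9@104] asks=[-]
After op 5 [order #5] limit_buy(price=99, qty=10): fills=none; bids=[#2:9@104 #3:9@104 #5:10@99] asks=[-]
After op 6 [order #6] limit_buy(price=101, qty=4): fills=none; bids=[#2:9@104 #3:9@104 #6:4@101 #5:10@99] asks=[-]
After op 7 cancel(order #5): fills=none; bids=[#2:9@104 #3:9@104 #6:4@101] asks=[-]
After op 8 [order #7] limit_sell(price=100, qty=5): fills=#2x#7:5@104; bids=[#2:4@104 #3:9@104 #6:4@101] asks=[-]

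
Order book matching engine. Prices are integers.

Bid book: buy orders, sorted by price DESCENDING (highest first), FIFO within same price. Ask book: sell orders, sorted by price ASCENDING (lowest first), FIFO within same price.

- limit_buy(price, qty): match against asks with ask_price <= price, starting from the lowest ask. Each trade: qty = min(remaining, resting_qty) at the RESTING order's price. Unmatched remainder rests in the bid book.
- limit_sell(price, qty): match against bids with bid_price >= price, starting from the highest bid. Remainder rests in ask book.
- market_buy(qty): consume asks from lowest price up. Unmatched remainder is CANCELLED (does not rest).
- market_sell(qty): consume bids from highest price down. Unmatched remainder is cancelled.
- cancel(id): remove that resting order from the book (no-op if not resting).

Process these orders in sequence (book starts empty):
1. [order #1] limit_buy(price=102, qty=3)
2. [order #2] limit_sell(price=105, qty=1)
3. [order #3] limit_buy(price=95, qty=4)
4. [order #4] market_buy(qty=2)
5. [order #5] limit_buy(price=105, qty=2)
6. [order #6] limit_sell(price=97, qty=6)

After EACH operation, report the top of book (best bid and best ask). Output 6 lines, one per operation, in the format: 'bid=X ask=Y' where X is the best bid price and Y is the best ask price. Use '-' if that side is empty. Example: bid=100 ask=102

After op 1 [order #1] limit_buy(price=102, qty=3): fills=none; bids=[#1:3@102] asks=[-]
After op 2 [order #2] limit_sell(price=105, qty=1): fills=none; bids=[#1:3@102] asks=[#2:1@105]
After op 3 [order #3] limit_buy(price=95, qty=4): fills=none; bids=[#1:3@102 #3:4@95] asks=[#2:1@105]
After op 4 [order #4] market_buy(qty=2): fills=#4x#2:1@105; bids=[#1:3@102 #3:4@95] asks=[-]
After op 5 [order #5] limit_buy(price=105, qty=2): fills=none; bids=[#5:2@105 #1:3@102 #3:4@95] asks=[-]
After op 6 [order #6] limit_sell(price=97, qty=6): fills=#5x#6:2@105 #1x#6:3@102; bids=[#3:4@95] asks=[#6:1@97]

Answer: bid=102 ask=-
bid=102 ask=105
bid=102 ask=105
bid=102 ask=-
bid=105 ask=-
bid=95 ask=97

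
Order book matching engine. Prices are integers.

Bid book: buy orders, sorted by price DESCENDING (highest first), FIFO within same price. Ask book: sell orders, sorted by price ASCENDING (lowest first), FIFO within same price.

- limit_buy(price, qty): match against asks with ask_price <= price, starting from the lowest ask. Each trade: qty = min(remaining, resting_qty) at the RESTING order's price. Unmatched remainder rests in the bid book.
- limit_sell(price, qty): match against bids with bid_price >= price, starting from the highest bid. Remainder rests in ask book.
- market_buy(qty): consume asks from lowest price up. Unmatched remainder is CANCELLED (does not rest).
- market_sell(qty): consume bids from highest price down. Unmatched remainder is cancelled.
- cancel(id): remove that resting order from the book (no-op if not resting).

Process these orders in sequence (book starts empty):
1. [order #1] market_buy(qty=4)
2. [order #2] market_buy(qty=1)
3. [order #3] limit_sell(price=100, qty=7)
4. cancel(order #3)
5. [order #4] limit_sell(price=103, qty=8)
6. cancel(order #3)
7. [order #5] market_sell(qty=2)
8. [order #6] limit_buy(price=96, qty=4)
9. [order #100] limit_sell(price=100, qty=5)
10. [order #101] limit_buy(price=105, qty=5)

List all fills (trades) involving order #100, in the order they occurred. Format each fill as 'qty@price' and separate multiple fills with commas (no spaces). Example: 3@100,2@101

Answer: 5@100

Derivation:
After op 1 [order #1] market_buy(qty=4): fills=none; bids=[-] asks=[-]
After op 2 [order #2] market_buy(qty=1): fills=none; bids=[-] asks=[-]
After op 3 [order #3] limit_sell(price=100, qty=7): fills=none; bids=[-] asks=[#3:7@100]
After op 4 cancel(order #3): fills=none; bids=[-] asks=[-]
After op 5 [order #4] limit_sell(price=103, qty=8): fills=none; bids=[-] asks=[#4:8@103]
After op 6 cancel(order #3): fills=none; bids=[-] asks=[#4:8@103]
After op 7 [order #5] market_sell(qty=2): fills=none; bids=[-] asks=[#4:8@103]
After op 8 [order #6] limit_buy(price=96, qty=4): fills=none; bids=[#6:4@96] asks=[#4:8@103]
After op 9 [order #100] limit_sell(price=100, qty=5): fills=none; bids=[#6:4@96] asks=[#100:5@100 #4:8@103]
After op 10 [order #101] limit_buy(price=105, qty=5): fills=#101x#100:5@100; bids=[#6:4@96] asks=[#4:8@103]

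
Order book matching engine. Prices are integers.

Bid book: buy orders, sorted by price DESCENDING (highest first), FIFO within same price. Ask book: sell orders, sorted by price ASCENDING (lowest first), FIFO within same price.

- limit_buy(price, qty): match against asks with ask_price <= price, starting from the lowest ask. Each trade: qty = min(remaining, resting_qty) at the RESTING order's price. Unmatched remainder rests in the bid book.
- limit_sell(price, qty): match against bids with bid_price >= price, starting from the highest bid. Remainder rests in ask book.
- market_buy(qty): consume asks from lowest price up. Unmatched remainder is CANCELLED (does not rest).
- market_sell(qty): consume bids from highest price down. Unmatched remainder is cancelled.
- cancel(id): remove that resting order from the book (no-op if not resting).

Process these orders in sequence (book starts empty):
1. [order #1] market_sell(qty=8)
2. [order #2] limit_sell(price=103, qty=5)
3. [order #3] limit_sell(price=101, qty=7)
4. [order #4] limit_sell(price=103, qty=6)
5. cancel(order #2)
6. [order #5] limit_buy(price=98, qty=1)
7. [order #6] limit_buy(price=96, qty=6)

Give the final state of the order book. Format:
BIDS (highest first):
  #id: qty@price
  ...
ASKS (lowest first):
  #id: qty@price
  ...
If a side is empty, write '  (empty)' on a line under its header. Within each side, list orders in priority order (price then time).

After op 1 [order #1] market_sell(qty=8): fills=none; bids=[-] asks=[-]
After op 2 [order #2] limit_sell(price=103, qty=5): fills=none; bids=[-] asks=[#2:5@103]
After op 3 [order #3] limit_sell(price=101, qty=7): fills=none; bids=[-] asks=[#3:7@101 #2:5@103]
After op 4 [order #4] limit_sell(price=103, qty=6): fills=none; bids=[-] asks=[#3:7@101 #2:5@103 #4:6@103]
After op 5 cancel(order #2): fills=none; bids=[-] asks=[#3:7@101 #4:6@103]
After op 6 [order #5] limit_buy(price=98, qty=1): fills=none; bids=[#5:1@98] asks=[#3:7@101 #4:6@103]
After op 7 [order #6] limit_buy(price=96, qty=6): fills=none; bids=[#5:1@98 #6:6@96] asks=[#3:7@101 #4:6@103]

Answer: BIDS (highest first):
  #5: 1@98
  #6: 6@96
ASKS (lowest first):
  #3: 7@101
  #4: 6@103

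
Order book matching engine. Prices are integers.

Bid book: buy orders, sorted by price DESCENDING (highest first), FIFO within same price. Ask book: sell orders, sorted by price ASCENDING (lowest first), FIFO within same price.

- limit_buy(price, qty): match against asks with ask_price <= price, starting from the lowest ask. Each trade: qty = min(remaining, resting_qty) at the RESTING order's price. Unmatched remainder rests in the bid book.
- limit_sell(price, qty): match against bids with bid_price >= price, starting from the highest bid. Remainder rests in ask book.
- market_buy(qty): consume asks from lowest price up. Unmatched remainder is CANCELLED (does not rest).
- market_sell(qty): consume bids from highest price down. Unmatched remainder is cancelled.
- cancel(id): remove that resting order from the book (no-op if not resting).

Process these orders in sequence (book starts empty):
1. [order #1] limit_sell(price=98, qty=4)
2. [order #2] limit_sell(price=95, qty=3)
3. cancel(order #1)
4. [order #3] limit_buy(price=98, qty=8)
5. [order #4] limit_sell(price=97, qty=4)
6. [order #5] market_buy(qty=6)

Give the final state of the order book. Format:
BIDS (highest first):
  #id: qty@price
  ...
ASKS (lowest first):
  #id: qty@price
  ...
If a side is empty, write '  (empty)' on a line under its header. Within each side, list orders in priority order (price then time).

After op 1 [order #1] limit_sell(price=98, qty=4): fills=none; bids=[-] asks=[#1:4@98]
After op 2 [order #2] limit_sell(price=95, qty=3): fills=none; bids=[-] asks=[#2:3@95 #1:4@98]
After op 3 cancel(order #1): fills=none; bids=[-] asks=[#2:3@95]
After op 4 [order #3] limit_buy(price=98, qty=8): fills=#3x#2:3@95; bids=[#3:5@98] asks=[-]
After op 5 [order #4] limit_sell(price=97, qty=4): fills=#3x#4:4@98; bids=[#3:1@98] asks=[-]
After op 6 [order #5] market_buy(qty=6): fills=none; bids=[#3:1@98] asks=[-]

Answer: BIDS (highest first):
  #3: 1@98
ASKS (lowest first):
  (empty)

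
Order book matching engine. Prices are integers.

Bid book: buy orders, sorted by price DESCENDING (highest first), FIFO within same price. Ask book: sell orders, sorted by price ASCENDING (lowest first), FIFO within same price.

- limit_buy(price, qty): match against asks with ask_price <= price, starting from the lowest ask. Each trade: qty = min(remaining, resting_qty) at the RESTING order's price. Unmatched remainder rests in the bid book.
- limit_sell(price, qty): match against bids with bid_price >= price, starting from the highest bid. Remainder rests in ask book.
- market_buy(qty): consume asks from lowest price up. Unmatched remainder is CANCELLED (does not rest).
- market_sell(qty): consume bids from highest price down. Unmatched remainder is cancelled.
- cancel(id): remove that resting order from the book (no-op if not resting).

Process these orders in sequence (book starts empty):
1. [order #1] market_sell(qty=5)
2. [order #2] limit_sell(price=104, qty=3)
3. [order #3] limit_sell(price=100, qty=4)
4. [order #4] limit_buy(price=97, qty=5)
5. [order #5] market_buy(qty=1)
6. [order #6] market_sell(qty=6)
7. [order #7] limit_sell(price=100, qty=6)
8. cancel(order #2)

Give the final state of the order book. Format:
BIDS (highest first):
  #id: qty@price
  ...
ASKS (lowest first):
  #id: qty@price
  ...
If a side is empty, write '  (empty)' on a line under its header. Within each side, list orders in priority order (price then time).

Answer: BIDS (highest first):
  (empty)
ASKS (lowest first):
  #3: 3@100
  #7: 6@100

Derivation:
After op 1 [order #1] market_sell(qty=5): fills=none; bids=[-] asks=[-]
After op 2 [order #2] limit_sell(price=104, qty=3): fills=none; bids=[-] asks=[#2:3@104]
After op 3 [order #3] limit_sell(price=100, qty=4): fills=none; bids=[-] asks=[#3:4@100 #2:3@104]
After op 4 [order #4] limit_buy(price=97, qty=5): fills=none; bids=[#4:5@97] asks=[#3:4@100 #2:3@104]
After op 5 [order #5] market_buy(qty=1): fills=#5x#3:1@100; bids=[#4:5@97] asks=[#3:3@100 #2:3@104]
After op 6 [order #6] market_sell(qty=6): fills=#4x#6:5@97; bids=[-] asks=[#3:3@100 #2:3@104]
After op 7 [order #7] limit_sell(price=100, qty=6): fills=none; bids=[-] asks=[#3:3@100 #7:6@100 #2:3@104]
After op 8 cancel(order #2): fills=none; bids=[-] asks=[#3:3@100 #7:6@100]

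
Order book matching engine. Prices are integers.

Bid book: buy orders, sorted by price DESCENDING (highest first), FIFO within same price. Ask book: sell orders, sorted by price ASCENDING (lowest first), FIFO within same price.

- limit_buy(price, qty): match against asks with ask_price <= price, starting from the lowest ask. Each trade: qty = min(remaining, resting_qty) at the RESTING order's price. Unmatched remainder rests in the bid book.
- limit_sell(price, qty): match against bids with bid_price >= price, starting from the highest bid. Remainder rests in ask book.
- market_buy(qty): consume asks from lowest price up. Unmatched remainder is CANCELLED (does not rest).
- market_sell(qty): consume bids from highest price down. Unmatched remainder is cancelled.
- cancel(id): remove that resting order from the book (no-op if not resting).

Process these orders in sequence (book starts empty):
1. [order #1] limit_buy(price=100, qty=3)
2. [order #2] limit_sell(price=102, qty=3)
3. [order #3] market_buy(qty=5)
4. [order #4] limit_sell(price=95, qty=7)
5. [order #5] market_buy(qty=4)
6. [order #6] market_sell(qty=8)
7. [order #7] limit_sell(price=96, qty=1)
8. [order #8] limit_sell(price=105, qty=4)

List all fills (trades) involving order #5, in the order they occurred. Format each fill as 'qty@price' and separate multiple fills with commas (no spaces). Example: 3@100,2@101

Answer: 4@95

Derivation:
After op 1 [order #1] limit_buy(price=100, qty=3): fills=none; bids=[#1:3@100] asks=[-]
After op 2 [order #2] limit_sell(price=102, qty=3): fills=none; bids=[#1:3@100] asks=[#2:3@102]
After op 3 [order #3] market_buy(qty=5): fills=#3x#2:3@102; bids=[#1:3@100] asks=[-]
After op 4 [order #4] limit_sell(price=95, qty=7): fills=#1x#4:3@100; bids=[-] asks=[#4:4@95]
After op 5 [order #5] market_buy(qty=4): fills=#5x#4:4@95; bids=[-] asks=[-]
After op 6 [order #6] market_sell(qty=8): fills=none; bids=[-] asks=[-]
After op 7 [order #7] limit_sell(price=96, qty=1): fills=none; bids=[-] asks=[#7:1@96]
After op 8 [order #8] limit_sell(price=105, qty=4): fills=none; bids=[-] asks=[#7:1@96 #8:4@105]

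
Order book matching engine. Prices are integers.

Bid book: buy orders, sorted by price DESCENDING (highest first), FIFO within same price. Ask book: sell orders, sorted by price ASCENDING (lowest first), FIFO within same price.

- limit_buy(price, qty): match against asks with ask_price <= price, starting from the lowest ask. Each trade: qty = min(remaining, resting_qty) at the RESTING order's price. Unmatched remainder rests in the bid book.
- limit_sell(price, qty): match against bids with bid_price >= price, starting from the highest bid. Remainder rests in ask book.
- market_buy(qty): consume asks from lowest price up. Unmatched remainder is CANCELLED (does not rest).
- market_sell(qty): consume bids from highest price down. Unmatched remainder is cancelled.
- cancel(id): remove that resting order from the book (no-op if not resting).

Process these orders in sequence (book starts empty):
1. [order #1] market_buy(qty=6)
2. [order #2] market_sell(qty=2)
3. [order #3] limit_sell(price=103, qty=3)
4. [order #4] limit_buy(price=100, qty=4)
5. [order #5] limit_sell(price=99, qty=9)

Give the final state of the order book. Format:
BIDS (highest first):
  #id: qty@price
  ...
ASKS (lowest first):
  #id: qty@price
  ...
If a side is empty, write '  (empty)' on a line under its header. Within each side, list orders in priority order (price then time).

Answer: BIDS (highest first):
  (empty)
ASKS (lowest first):
  #5: 5@99
  #3: 3@103

Derivation:
After op 1 [order #1] market_buy(qty=6): fills=none; bids=[-] asks=[-]
After op 2 [order #2] market_sell(qty=2): fills=none; bids=[-] asks=[-]
After op 3 [order #3] limit_sell(price=103, qty=3): fills=none; bids=[-] asks=[#3:3@103]
After op 4 [order #4] limit_buy(price=100, qty=4): fills=none; bids=[#4:4@100] asks=[#3:3@103]
After op 5 [order #5] limit_sell(price=99, qty=9): fills=#4x#5:4@100; bids=[-] asks=[#5:5@99 #3:3@103]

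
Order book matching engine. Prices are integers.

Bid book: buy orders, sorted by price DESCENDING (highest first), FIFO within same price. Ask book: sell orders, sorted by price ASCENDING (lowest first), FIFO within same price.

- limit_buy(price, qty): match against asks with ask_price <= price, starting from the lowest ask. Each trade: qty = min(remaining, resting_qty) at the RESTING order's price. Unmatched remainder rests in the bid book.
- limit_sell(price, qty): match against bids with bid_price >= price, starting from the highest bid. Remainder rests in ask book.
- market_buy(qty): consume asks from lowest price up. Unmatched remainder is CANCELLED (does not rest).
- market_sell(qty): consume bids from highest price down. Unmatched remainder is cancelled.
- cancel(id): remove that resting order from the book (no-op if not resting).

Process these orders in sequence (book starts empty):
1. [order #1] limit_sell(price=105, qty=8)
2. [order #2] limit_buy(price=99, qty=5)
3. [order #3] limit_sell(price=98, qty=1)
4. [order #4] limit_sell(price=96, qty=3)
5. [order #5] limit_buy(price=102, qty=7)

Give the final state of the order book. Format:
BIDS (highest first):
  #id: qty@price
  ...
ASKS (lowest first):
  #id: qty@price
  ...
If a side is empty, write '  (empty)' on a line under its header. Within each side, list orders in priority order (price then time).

After op 1 [order #1] limit_sell(price=105, qty=8): fills=none; bids=[-] asks=[#1:8@105]
After op 2 [order #2] limit_buy(price=99, qty=5): fills=none; bids=[#2:5@99] asks=[#1:8@105]
After op 3 [order #3] limit_sell(price=98, qty=1): fills=#2x#3:1@99; bids=[#2:4@99] asks=[#1:8@105]
After op 4 [order #4] limit_sell(price=96, qty=3): fills=#2x#4:3@99; bids=[#2:1@99] asks=[#1:8@105]
After op 5 [order #5] limit_buy(price=102, qty=7): fills=none; bids=[#5:7@102 #2:1@99] asks=[#1:8@105]

Answer: BIDS (highest first):
  #5: 7@102
  #2: 1@99
ASKS (lowest first):
  #1: 8@105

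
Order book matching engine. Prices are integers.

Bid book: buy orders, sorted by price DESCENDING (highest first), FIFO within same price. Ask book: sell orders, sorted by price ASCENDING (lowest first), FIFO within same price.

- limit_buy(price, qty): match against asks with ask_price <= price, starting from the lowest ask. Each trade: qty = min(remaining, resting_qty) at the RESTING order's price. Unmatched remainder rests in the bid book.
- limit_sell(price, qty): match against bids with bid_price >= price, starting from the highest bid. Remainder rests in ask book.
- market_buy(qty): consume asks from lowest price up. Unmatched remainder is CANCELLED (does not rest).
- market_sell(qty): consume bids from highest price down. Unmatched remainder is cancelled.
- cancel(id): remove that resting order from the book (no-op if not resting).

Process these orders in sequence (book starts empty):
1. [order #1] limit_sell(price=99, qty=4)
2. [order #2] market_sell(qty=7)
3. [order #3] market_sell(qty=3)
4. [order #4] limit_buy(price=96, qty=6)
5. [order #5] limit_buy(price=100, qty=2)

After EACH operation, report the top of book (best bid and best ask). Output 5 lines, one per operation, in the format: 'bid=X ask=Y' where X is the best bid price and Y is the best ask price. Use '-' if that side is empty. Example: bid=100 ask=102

Answer: bid=- ask=99
bid=- ask=99
bid=- ask=99
bid=96 ask=99
bid=96 ask=99

Derivation:
After op 1 [order #1] limit_sell(price=99, qty=4): fills=none; bids=[-] asks=[#1:4@99]
After op 2 [order #2] market_sell(qty=7): fills=none; bids=[-] asks=[#1:4@99]
After op 3 [order #3] market_sell(qty=3): fills=none; bids=[-] asks=[#1:4@99]
After op 4 [order #4] limit_buy(price=96, qty=6): fills=none; bids=[#4:6@96] asks=[#1:4@99]
After op 5 [order #5] limit_buy(price=100, qty=2): fills=#5x#1:2@99; bids=[#4:6@96] asks=[#1:2@99]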